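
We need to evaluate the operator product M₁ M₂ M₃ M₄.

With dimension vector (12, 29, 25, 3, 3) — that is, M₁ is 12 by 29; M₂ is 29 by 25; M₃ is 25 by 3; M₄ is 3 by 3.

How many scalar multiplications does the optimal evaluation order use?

Adjacent pairs: M₁M₂ = 12·29·25 = 8700; M₂M₃ = 29·25·3 = 2175; M₃M₄ = 25·3·3 = 225.
Length 3: M₁..M₃: k=1: 0+2175+12·29·3=3219; k=2: 8700+0+12·25·3=9600 → min 3219 | M₂..M₄: k=2: 0+225+29·25·3=2400; k=3: 2175+0+29·3·3=2436 → min 2400.
Length 4: M₁..M₄: k=1: 0+2400+12·29·3=3444; k=2: 8700+225+12·25·3=9825; k=3: 3219+0+12·3·3=3327 → min 3327.
Optimal order: ((M₁ (M₂ M₃)) M₄) with cost 3327.

3327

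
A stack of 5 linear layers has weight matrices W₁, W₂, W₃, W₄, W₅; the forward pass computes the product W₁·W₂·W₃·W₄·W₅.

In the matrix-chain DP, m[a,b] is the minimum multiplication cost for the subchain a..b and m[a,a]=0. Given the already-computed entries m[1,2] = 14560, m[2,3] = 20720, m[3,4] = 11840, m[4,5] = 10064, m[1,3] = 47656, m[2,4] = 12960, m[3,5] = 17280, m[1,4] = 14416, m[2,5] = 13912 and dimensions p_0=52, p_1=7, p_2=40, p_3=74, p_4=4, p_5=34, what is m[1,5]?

m[1,5] = min over k∈[1,4] of m[1,k]+m[k+1,5]+p_{0}·p_k·p_{5}.
k=1: 0 + 13912 + 52·7·34 = 26288; k=2: 14560 + 17280 + 52·40·34 = 102560; k=3: 47656 + 10064 + 52·74·34 = 188552; k=4: 14416 + 0 + 52·4·34 = 21488.
Minimum: 21488 at k=4.

21488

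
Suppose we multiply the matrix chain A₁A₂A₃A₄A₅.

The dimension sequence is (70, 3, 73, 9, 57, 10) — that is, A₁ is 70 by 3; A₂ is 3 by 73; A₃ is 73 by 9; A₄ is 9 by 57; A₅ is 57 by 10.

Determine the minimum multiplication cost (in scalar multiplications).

7320

Adjacent pairs: A₁A₂ = 70·3·73 = 15330; A₂A₃ = 3·73·9 = 1971; A₃A₄ = 73·9·57 = 37449; A₄A₅ = 9·57·10 = 5130.
Length 3: A₁..A₃: k=1: 0+1971+70·3·9=3861; k=2: 15330+0+70·73·9=61320 → min 3861 | A₂..A₄: k=2: 0+37449+3·73·57=49932; k=3: 1971+0+3·9·57=3510 → min 3510 | A₃..A₅: k=3: 0+5130+73·9·10=11700; k=4: 37449+0+73·57·10=79059 → min 11700.
Length 4: A₁..A₄: k=1: 0+3510+70·3·57=15480; k=2: 15330+37449+70·73·57=344049; k=3: 3861+0+70·9·57=39771 → min 15480 | A₂..A₅: k=2: 0+11700+3·73·10=13890; k=3: 1971+5130+3·9·10=7371; k=4: 3510+0+3·57·10=5220 → min 5220.
Length 5: A₁..A₅: k=1: 0+5220+70·3·10=7320; k=2: 15330+11700+70·73·10=78130; k=3: 3861+5130+70·9·10=15291; k=4: 15480+0+70·57·10=55380 → min 7320.
Optimal order: (A₁(((A₂A₃)A₄)A₅)) with cost 7320.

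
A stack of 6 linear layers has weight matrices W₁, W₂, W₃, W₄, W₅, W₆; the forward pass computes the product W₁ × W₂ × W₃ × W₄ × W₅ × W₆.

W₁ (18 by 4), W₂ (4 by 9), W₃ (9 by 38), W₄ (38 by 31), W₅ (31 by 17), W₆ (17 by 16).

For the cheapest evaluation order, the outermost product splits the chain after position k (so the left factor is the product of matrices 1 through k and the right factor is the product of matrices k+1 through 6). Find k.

Adjacent pairs: W₁W₂ = 18·4·9 = 648; W₂W₃ = 4·9·38 = 1368; W₃W₄ = 9·38·31 = 10602; W₄W₅ = 38·31·17 = 20026; W₅W₆ = 31·17·16 = 8432.
Length 3: W₁..W₃: k=1: 0+1368+18·4·38=4104; k=2: 648+0+18·9·38=6804 → min 4104 | W₂..W₄: k=2: 0+10602+4·9·31=11718; k=3: 1368+0+4·38·31=6080 → min 6080 | W₃..W₅: k=3: 0+20026+9·38·17=25840; k=4: 10602+0+9·31·17=15345 → min 15345 | W₄..W₆: k=4: 0+8432+38·31·16=27280; k=5: 20026+0+38·17·16=30362 → min 27280.
Length 4: W₁..W₄: k=1: 0+6080+18·4·31=8312; k=2: 648+10602+18·9·31=16272; k=3: 4104+0+18·38·31=25308 → min 8312 | W₂..W₅: k=2: 0+15345+4·9·17=15957; k=3: 1368+20026+4·38·17=23978; k=4: 6080+0+4·31·17=8188 → min 8188 | W₃..W₆: k=3: 0+27280+9·38·16=32752; k=4: 10602+8432+9·31·16=23498; k=5: 15345+0+9·17·16=17793 → min 17793.
Length 5: W₁..W₅: k=1: 0+8188+18·4·17=9412; k=2: 648+15345+18·9·17=18747; k=3: 4104+20026+18·38·17=35758; k=4: 8312+0+18·31·17=17798 → min 9412 | W₂..W₆: k=2: 0+17793+4·9·16=18369; k=3: 1368+27280+4·38·16=31080; k=4: 6080+8432+4·31·16=16496; k=5: 8188+0+4·17·16=9276 → min 9276.
Top-level splits: k=1: (W₁..W₁)·(W₂..W₆) → 0+9276+18·4·16 = 10428; k=2: (W₁..W₂)·(W₃..W₆) → 648+17793+18·9·16 = 21033; k=3: (W₁..W₃)·(W₄..W₆) → 4104+27280+18·38·16 = 42328; k=4: (W₁..W₄)·(W₅..W₆) → 8312+8432+18·31·16 = 25672; k=5: (W₁..W₅)·(W₆..W₆) → 9412+0+18·17·16 = 14308.
Best split is after W₁, i.e. k = 1.

1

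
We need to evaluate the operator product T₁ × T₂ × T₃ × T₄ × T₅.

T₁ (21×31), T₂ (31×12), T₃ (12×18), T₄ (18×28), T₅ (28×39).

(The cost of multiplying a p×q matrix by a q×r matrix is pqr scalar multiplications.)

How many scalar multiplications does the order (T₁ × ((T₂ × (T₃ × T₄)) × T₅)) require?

(T₃ × T₄): 12×18 by 18×28 → 12×28, cost 12·18·28 = 6048
(T₂ × (T₃ × T₄)): 31×12 by 12×28 → 31×28, cost 31·12·28 = 10416; cumulative 16464
((T₂ × (T₃ × T₄)) × T₅): 31×28 by 28×39 → 31×39, cost 31·28·39 = 33852; cumulative 50316
(T₁ × ((T₂ × (T₃ × T₄)) × T₅)): 21×31 by 31×39 → 21×39, cost 21·31·39 = 25389; cumulative 75705
Total: 75705 scalar multiplications.

75705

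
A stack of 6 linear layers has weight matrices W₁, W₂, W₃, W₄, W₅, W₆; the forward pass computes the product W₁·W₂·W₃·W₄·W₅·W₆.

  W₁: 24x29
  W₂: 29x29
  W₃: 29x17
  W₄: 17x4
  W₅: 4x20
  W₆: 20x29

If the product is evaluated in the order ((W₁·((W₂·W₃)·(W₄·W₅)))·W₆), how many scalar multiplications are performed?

(W₂·W₃): 29×29 by 29×17 → 29×17, cost 29·29·17 = 14297
(W₄·W₅): 17×4 by 4×20 → 17×20, cost 17·4·20 = 1360
((W₂·W₃)·(W₄·W₅)): 29×17 by 17×20 → 29×20, cost 29·17·20 = 9860; cumulative 25517
(W₁·((W₂·W₃)·(W₄·W₅))): 24×29 by 29×20 → 24×20, cost 24·29·20 = 13920; cumulative 39437
((W₁·((W₂·W₃)·(W₄·W₅)))·W₆): 24×20 by 20×29 → 24×29, cost 24·20·29 = 13920; cumulative 53357
Total: 53357 scalar multiplications.

53357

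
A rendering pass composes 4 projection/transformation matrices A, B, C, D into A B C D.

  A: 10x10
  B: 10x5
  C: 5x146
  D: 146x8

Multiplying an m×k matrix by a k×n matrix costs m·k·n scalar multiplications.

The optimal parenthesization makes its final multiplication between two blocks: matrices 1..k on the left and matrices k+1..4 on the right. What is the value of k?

Adjacent pairs: AB = 10·10·5 = 500; BC = 10·5·146 = 7300; CD = 5·146·8 = 5840.
Length 3: A..C: k=1: 0+7300+10·10·146=21900; k=2: 500+0+10·5·146=7800 → min 7800 | B..D: k=2: 0+5840+10·5·8=6240; k=3: 7300+0+10·146·8=18980 → min 6240.
Top-level splits: k=1: (A..A)·(B..D) → 0+6240+10·10·8 = 7040; k=2: (A..B)·(C..D) → 500+5840+10·5·8 = 6740; k=3: (A..C)·(D..D) → 7800+0+10·146·8 = 19480.
Best split is after B, i.e. k = 2.

2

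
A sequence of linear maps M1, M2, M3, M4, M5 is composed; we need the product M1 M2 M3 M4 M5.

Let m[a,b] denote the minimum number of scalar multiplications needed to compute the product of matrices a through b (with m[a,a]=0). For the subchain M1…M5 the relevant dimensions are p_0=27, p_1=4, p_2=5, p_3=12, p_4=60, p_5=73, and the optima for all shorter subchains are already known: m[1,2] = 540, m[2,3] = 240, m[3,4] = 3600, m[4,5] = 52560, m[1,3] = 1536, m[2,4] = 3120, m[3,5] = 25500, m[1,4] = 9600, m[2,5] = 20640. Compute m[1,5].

m[1,5] = min over k∈[1,4] of m[1,k]+m[k+1,5]+p_{0}·p_k·p_{5}.
k=1: 0 + 20640 + 27·4·73 = 28524; k=2: 540 + 25500 + 27·5·73 = 35895; k=3: 1536 + 52560 + 27·12·73 = 77748; k=4: 9600 + 0 + 27·60·73 = 127860.
Minimum: 28524 at k=1.

28524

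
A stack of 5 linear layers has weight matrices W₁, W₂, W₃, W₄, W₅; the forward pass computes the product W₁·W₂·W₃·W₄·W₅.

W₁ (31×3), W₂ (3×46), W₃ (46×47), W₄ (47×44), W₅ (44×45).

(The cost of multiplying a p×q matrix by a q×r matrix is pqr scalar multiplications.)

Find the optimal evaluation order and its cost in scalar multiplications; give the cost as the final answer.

Adjacent pairs: W₁W₂ = 31·3·46 = 4278; W₂W₃ = 3·46·47 = 6486; W₃W₄ = 46·47·44 = 95128; W₄W₅ = 47·44·45 = 93060.
Length 3: W₁..W₃: k=1: 0+6486+31·3·47=10857; k=2: 4278+0+31·46·47=71300 → min 10857 | W₂..W₄: k=2: 0+95128+3·46·44=101200; k=3: 6486+0+3·47·44=12690 → min 12690 | W₃..W₅: k=3: 0+93060+46·47·45=190350; k=4: 95128+0+46·44·45=186208 → min 186208.
Length 4: W₁..W₄: k=1: 0+12690+31·3·44=16782; k=2: 4278+95128+31·46·44=162150; k=3: 10857+0+31·47·44=74965 → min 16782 | W₂..W₅: k=2: 0+186208+3·46·45=192418; k=3: 6486+93060+3·47·45=105891; k=4: 12690+0+3·44·45=18630 → min 18630.
Length 5: W₁..W₅: k=1: 0+18630+31·3·45=22815; k=2: 4278+186208+31·46·45=254656; k=3: 10857+93060+31·47·45=169482; k=4: 16782+0+31·44·45=78162 → min 22815.
Optimal parenthesization: (W₁·(((W₂·W₃)·W₄)·W₅)) with cost 22815.

22815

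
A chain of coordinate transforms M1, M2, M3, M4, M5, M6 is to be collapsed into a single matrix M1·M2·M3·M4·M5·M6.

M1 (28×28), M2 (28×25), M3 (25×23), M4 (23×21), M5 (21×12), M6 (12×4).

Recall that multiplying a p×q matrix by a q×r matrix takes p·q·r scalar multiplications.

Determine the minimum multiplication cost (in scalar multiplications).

Adjacent pairs: M1M2 = 28·28·25 = 19600; M2M3 = 28·25·23 = 16100; M3M4 = 25·23·21 = 12075; M4M5 = 23·21·12 = 5796; M5M6 = 21·12·4 = 1008.
Length 3: M1..M3: k=1: 0+16100+28·28·23=34132; k=2: 19600+0+28·25·23=35700 → min 34132 | M2..M4: k=2: 0+12075+28·25·21=26775; k=3: 16100+0+28·23·21=29624 → min 26775 | M3..M5: k=3: 0+5796+25·23·12=12696; k=4: 12075+0+25·21·12=18375 → min 12696 | M4..M6: k=4: 0+1008+23·21·4=2940; k=5: 5796+0+23·12·4=6900 → min 2940.
Length 4: M1..M4: k=1: 0+26775+28·28·21=43239; k=2: 19600+12075+28·25·21=46375; k=3: 34132+0+28·23·21=47656 → min 43239 | M2..M5: k=2: 0+12696+28·25·12=21096; k=3: 16100+5796+28·23·12=29624; k=4: 26775+0+28·21·12=33831 → min 21096 | M3..M6: k=3: 0+2940+25·23·4=5240; k=4: 12075+1008+25·21·4=15183; k=5: 12696+0+25·12·4=13896 → min 5240.
Length 5: M1..M5: k=1: 0+21096+28·28·12=30504; k=2: 19600+12696+28·25·12=40696; k=3: 34132+5796+28·23·12=47656; k=4: 43239+0+28·21·12=50295 → min 30504 | M2..M6: k=2: 0+5240+28·25·4=8040; k=3: 16100+2940+28·23·4=21616; k=4: 26775+1008+28·21·4=30135; k=5: 21096+0+28·12·4=22440 → min 8040.
Length 6: M1..M6: k=1: 0+8040+28·28·4=11176; k=2: 19600+5240+28·25·4=27640; k=3: 34132+2940+28·23·4=39648; k=4: 43239+1008+28·21·4=46599; k=5: 30504+0+28·12·4=31848 → min 11176.
Optimal order: (M1·(M2·(M3·(M4·(M5·M6))))) with cost 11176.

11176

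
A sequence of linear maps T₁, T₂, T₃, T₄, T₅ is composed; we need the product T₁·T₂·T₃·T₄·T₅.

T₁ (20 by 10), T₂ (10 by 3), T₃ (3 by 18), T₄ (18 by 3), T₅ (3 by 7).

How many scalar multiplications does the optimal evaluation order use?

1245

Adjacent pairs: T₁T₂ = 20·10·3 = 600; T₂T₃ = 10·3·18 = 540; T₃T₄ = 3·18·3 = 162; T₄T₅ = 18·3·7 = 378.
Length 3: T₁..T₃: k=1: 0+540+20·10·18=4140; k=2: 600+0+20·3·18=1680 → min 1680 | T₂..T₄: k=2: 0+162+10·3·3=252; k=3: 540+0+10·18·3=1080 → min 252 | T₃..T₅: k=3: 0+378+3·18·7=756; k=4: 162+0+3·3·7=225 → min 225.
Length 4: T₁..T₄: k=1: 0+252+20·10·3=852; k=2: 600+162+20·3·3=942; k=3: 1680+0+20·18·3=2760 → min 852 | T₂..T₅: k=2: 0+225+10·3·7=435; k=3: 540+378+10·18·7=2178; k=4: 252+0+10·3·7=462 → min 435.
Length 5: T₁..T₅: k=1: 0+435+20·10·7=1835; k=2: 600+225+20·3·7=1245; k=3: 1680+378+20·18·7=4578; k=4: 852+0+20·3·7=1272 → min 1245.
Optimal order: ((T₁·T₂)·((T₃·T₄)·T₅)) with cost 1245.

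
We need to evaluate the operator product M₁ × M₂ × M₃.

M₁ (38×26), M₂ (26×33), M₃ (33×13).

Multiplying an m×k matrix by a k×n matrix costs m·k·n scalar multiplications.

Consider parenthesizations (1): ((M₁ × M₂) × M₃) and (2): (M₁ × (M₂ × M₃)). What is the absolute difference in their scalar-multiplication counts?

Order (1) = ((M₁ × M₂) × M₃): (M₁ × M₂): 38×26 by 26×33 → 38×33, cost 38·26·33 = 32604; ((M₁ × M₂) × M₃): 38×33 by 33×13 → 38×13, cost 38·33·13 = 16302; cumulative 48906. Total 48906.
Order (2) = (M₁ × (M₂ × M₃)): (M₂ × M₃): 26×33 by 33×13 → 26×13, cost 26·33·13 = 11154; (M₁ × (M₂ × M₃)): 38×26 by 26×13 → 38×13, cost 38·26·13 = 12844; cumulative 23998. Total 23998.
Difference: |48906 − 23998| = 24908.

24908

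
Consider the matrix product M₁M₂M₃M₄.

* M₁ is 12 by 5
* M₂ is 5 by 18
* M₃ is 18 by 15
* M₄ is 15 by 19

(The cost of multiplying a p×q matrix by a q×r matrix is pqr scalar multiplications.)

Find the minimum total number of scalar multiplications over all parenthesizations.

3915

Adjacent pairs: M₁M₂ = 12·5·18 = 1080; M₂M₃ = 5·18·15 = 1350; M₃M₄ = 18·15·19 = 5130.
Length 3: M₁..M₃: k=1: 0+1350+12·5·15=2250; k=2: 1080+0+12·18·15=4320 → min 2250 | M₂..M₄: k=2: 0+5130+5·18·19=6840; k=3: 1350+0+5·15·19=2775 → min 2775.
Length 4: M₁..M₄: k=1: 0+2775+12·5·19=3915; k=2: 1080+5130+12·18·19=10314; k=3: 2250+0+12·15·19=5670 → min 3915.
Optimal order: (M₁((M₂M₃)M₄)) with cost 3915.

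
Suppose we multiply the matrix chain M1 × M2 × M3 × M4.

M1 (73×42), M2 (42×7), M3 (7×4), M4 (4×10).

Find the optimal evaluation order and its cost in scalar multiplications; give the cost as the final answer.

16360

Adjacent pairs: M1M2 = 73·42·7 = 21462; M2M3 = 42·7·4 = 1176; M3M4 = 7·4·10 = 280.
Length 3: M1..M3: k=1: 0+1176+73·42·4=13440; k=2: 21462+0+73·7·4=23506 → min 13440 | M2..M4: k=2: 0+280+42·7·10=3220; k=3: 1176+0+42·4·10=2856 → min 2856.
Length 4: M1..M4: k=1: 0+2856+73·42·10=33516; k=2: 21462+280+73·7·10=26852; k=3: 13440+0+73·4·10=16360 → min 16360.
Optimal parenthesization: ((M1 × (M2 × M3)) × M4) with cost 16360.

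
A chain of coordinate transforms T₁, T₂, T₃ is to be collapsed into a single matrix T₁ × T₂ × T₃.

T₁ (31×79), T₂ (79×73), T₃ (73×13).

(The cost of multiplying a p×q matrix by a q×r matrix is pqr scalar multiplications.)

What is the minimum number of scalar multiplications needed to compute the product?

106808

Order (T₁ × (T₂ × T₃)): (T₂ × T₃): 79×73 by 73×13 → 79×13, cost 79·73·13 = 74971; (T₁ × (T₂ × T₃)): 31×79 by 79×13 → 31×13, cost 31·79·13 = 31837; cumulative 106808. Total 106808.
Order ((T₁ × T₂) × T₃): (T₁ × T₂): 31×79 by 79×73 → 31×73, cost 31·79·73 = 178777; ((T₁ × T₂) × T₃): 31×73 by 73×13 → 31×13, cost 31·73·13 = 29419; cumulative 208196. Total 208196.
Minimum: 106808.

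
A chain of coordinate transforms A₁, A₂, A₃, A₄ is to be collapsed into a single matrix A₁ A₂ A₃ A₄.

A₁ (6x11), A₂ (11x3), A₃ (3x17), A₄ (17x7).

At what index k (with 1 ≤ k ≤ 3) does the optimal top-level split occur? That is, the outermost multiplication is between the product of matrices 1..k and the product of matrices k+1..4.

2

Adjacent pairs: A₁A₂ = 6·11·3 = 198; A₂A₃ = 11·3·17 = 561; A₃A₄ = 3·17·7 = 357.
Length 3: A₁..A₃: k=1: 0+561+6·11·17=1683; k=2: 198+0+6·3·17=504 → min 504 | A₂..A₄: k=2: 0+357+11·3·7=588; k=3: 561+0+11·17·7=1870 → min 588.
Top-level splits: k=1: (A₁..A₁)·(A₂..A₄) → 0+588+6·11·7 = 1050; k=2: (A₁..A₂)·(A₃..A₄) → 198+357+6·3·7 = 681; k=3: (A₁..A₃)·(A₄..A₄) → 504+0+6·17·7 = 1218.
Best split is after A₂, i.e. k = 2.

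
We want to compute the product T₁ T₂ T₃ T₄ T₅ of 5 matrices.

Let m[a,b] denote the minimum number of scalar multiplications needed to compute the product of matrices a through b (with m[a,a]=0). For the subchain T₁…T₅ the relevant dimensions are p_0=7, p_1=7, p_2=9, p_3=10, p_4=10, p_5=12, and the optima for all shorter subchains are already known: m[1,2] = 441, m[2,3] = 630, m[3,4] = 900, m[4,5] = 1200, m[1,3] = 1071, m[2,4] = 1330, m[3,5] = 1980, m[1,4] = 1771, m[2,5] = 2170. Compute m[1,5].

2611

m[1,5] = min over k∈[1,4] of m[1,k]+m[k+1,5]+p_{0}·p_k·p_{5}.
k=1: 0 + 2170 + 7·7·12 = 2758; k=2: 441 + 1980 + 7·9·12 = 3177; k=3: 1071 + 1200 + 7·10·12 = 3111; k=4: 1771 + 0 + 7·10·12 = 2611.
Minimum: 2611 at k=4.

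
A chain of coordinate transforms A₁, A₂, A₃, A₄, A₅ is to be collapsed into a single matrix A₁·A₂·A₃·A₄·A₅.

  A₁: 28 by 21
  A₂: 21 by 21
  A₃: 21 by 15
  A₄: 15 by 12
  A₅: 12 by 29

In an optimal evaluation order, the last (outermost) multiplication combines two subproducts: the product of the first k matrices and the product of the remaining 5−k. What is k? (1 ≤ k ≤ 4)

Adjacent pairs: A₁A₂ = 28·21·21 = 12348; A₂A₃ = 21·21·15 = 6615; A₃A₄ = 21·15·12 = 3780; A₄A₅ = 15·12·29 = 5220.
Length 3: A₁..A₃: k=1: 0+6615+28·21·15=15435; k=2: 12348+0+28·21·15=21168 → min 15435 | A₂..A₄: k=2: 0+3780+21·21·12=9072; k=3: 6615+0+21·15·12=10395 → min 9072 | A₃..A₅: k=3: 0+5220+21·15·29=14355; k=4: 3780+0+21·12·29=11088 → min 11088.
Length 4: A₁..A₄: k=1: 0+9072+28·21·12=16128; k=2: 12348+3780+28·21·12=23184; k=3: 15435+0+28·15·12=20475 → min 16128 | A₂..A₅: k=2: 0+11088+21·21·29=23877; k=3: 6615+5220+21·15·29=20970; k=4: 9072+0+21·12·29=16380 → min 16380.
Top-level splits: k=1: (A₁..A₁)·(A₂..A₅) → 0+16380+28·21·29 = 33432; k=2: (A₁..A₂)·(A₃..A₅) → 12348+11088+28·21·29 = 40488; k=3: (A₁..A₃)·(A₄..A₅) → 15435+5220+28·15·29 = 32835; k=4: (A₁..A₄)·(A₅..A₅) → 16128+0+28·12·29 = 25872.
Best split is after A₄, i.e. k = 4.

4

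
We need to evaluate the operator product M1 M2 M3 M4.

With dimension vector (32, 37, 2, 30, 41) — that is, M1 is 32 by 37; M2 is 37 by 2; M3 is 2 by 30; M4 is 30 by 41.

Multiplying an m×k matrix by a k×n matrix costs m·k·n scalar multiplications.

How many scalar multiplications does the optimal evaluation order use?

7452

Adjacent pairs: M1M2 = 32·37·2 = 2368; M2M3 = 37·2·30 = 2220; M3M4 = 2·30·41 = 2460.
Length 3: M1..M3: k=1: 0+2220+32·37·30=37740; k=2: 2368+0+32·2·30=4288 → min 4288 | M2..M4: k=2: 0+2460+37·2·41=5494; k=3: 2220+0+37·30·41=47730 → min 5494.
Length 4: M1..M4: k=1: 0+5494+32·37·41=54038; k=2: 2368+2460+32·2·41=7452; k=3: 4288+0+32·30·41=43648 → min 7452.
Optimal order: ((M1 M2) (M3 M4)) with cost 7452.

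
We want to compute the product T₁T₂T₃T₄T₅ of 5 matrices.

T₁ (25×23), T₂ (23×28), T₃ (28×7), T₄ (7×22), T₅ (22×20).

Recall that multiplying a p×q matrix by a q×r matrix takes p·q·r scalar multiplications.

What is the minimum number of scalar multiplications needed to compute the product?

Adjacent pairs: T₁T₂ = 25·23·28 = 16100; T₂T₃ = 23·28·7 = 4508; T₃T₄ = 28·7·22 = 4312; T₄T₅ = 7·22·20 = 3080.
Length 3: T₁..T₃: k=1: 0+4508+25·23·7=8533; k=2: 16100+0+25·28·7=21000 → min 8533 | T₂..T₄: k=2: 0+4312+23·28·22=18480; k=3: 4508+0+23·7·22=8050 → min 8050 | T₃..T₅: k=3: 0+3080+28·7·20=7000; k=4: 4312+0+28·22·20=16632 → min 7000.
Length 4: T₁..T₄: k=1: 0+8050+25·23·22=20700; k=2: 16100+4312+25·28·22=35812; k=3: 8533+0+25·7·22=12383 → min 12383 | T₂..T₅: k=2: 0+7000+23·28·20=19880; k=3: 4508+3080+23·7·20=10808; k=4: 8050+0+23·22·20=18170 → min 10808.
Length 5: T₁..T₅: k=1: 0+10808+25·23·20=22308; k=2: 16100+7000+25·28·20=37100; k=3: 8533+3080+25·7·20=15113; k=4: 12383+0+25·22·20=23383 → min 15113.
Optimal order: ((T₁(T₂T₃))(T₄T₅)) with cost 15113.

15113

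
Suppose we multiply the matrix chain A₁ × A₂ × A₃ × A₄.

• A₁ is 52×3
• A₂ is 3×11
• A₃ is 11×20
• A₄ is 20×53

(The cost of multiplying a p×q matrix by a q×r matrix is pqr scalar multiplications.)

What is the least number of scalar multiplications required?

Adjacent pairs: A₁A₂ = 52·3·11 = 1716; A₂A₃ = 3·11·20 = 660; A₃A₄ = 11·20·53 = 11660.
Length 3: A₁..A₃: k=1: 0+660+52·3·20=3780; k=2: 1716+0+52·11·20=13156 → min 3780 | A₂..A₄: k=2: 0+11660+3·11·53=13409; k=3: 660+0+3·20·53=3840 → min 3840.
Length 4: A₁..A₄: k=1: 0+3840+52·3·53=12108; k=2: 1716+11660+52·11·53=43692; k=3: 3780+0+52·20·53=58900 → min 12108.
Optimal order: (A₁ × ((A₂ × A₃) × A₄)) with cost 12108.

12108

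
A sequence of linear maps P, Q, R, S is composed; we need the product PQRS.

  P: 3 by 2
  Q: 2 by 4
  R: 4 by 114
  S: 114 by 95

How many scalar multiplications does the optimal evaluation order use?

23142

Adjacent pairs: PQ = 3·2·4 = 24; QR = 2·4·114 = 912; RS = 4·114·95 = 43320.
Length 3: P..R: k=1: 0+912+3·2·114=1596; k=2: 24+0+3·4·114=1392 → min 1392 | Q..S: k=2: 0+43320+2·4·95=44080; k=3: 912+0+2·114·95=22572 → min 22572.
Length 4: P..S: k=1: 0+22572+3·2·95=23142; k=2: 24+43320+3·4·95=44484; k=3: 1392+0+3·114·95=33882 → min 23142.
Optimal order: (P((QR)S)) with cost 23142.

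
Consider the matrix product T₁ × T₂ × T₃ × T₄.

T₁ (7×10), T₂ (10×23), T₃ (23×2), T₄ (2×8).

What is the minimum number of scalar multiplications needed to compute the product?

Adjacent pairs: T₁T₂ = 7·10·23 = 1610; T₂T₃ = 10·23·2 = 460; T₃T₄ = 23·2·8 = 368.
Length 3: T₁..T₃: k=1: 0+460+7·10·2=600; k=2: 1610+0+7·23·2=1932 → min 600 | T₂..T₄: k=2: 0+368+10·23·8=2208; k=3: 460+0+10·2·8=620 → min 620.
Length 4: T₁..T₄: k=1: 0+620+7·10·8=1180; k=2: 1610+368+7·23·8=3266; k=3: 600+0+7·2·8=712 → min 712.
Optimal order: ((T₁ × (T₂ × T₃)) × T₄) with cost 712.

712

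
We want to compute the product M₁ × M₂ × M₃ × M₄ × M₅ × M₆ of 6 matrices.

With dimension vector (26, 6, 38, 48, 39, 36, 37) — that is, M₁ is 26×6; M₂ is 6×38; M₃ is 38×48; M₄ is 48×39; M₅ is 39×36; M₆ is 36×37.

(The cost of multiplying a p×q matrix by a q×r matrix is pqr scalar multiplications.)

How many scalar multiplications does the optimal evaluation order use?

Adjacent pairs: M₁M₂ = 26·6·38 = 5928; M₂M₃ = 6·38·48 = 10944; M₃M₄ = 38·48·39 = 71136; M₄M₅ = 48·39·36 = 67392; M₅M₆ = 39·36·37 = 51948.
Length 3: M₁..M₃: k=1: 0+10944+26·6·48=18432; k=2: 5928+0+26·38·48=53352 → min 18432 | M₂..M₄: k=2: 0+71136+6·38·39=80028; k=3: 10944+0+6·48·39=22176 → min 22176 | M₃..M₅: k=3: 0+67392+38·48·36=133056; k=4: 71136+0+38·39·36=124488 → min 124488 | M₄..M₆: k=4: 0+51948+48·39·37=121212; k=5: 67392+0+48·36·37=131328 → min 121212.
Length 4: M₁..M₄: k=1: 0+22176+26·6·39=28260; k=2: 5928+71136+26·38·39=115596; k=3: 18432+0+26·48·39=67104 → min 28260 | M₂..M₅: k=2: 0+124488+6·38·36=132696; k=3: 10944+67392+6·48·36=88704; k=4: 22176+0+6·39·36=30600 → min 30600 | M₃..M₆: k=3: 0+121212+38·48·37=188700; k=4: 71136+51948+38·39·37=177918; k=5: 124488+0+38·36·37=175104 → min 175104.
Length 5: M₁..M₅: k=1: 0+30600+26·6·36=36216; k=2: 5928+124488+26·38·36=165984; k=3: 18432+67392+26·48·36=130752; k=4: 28260+0+26·39·36=64764 → min 36216 | M₂..M₆: k=2: 0+175104+6·38·37=183540; k=3: 10944+121212+6·48·37=142812; k=4: 22176+51948+6·39·37=82782; k=5: 30600+0+6·36·37=38592 → min 38592.
Length 6: M₁..M₆: k=1: 0+38592+26·6·37=44364; k=2: 5928+175104+26·38·37=217588; k=3: 18432+121212+26·48·37=185820; k=4: 28260+51948+26·39·37=117726; k=5: 36216+0+26·36·37=70848 → min 44364.
Optimal order: (M₁ × ((((M₂ × M₃) × M₄) × M₅) × M₆)) with cost 44364.

44364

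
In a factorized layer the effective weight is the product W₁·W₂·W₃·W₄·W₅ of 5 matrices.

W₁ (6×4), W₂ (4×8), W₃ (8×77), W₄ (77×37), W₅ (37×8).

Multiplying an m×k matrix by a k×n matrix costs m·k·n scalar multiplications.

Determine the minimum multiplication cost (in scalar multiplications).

Adjacent pairs: W₁W₂ = 6·4·8 = 192; W₂W₃ = 4·8·77 = 2464; W₃W₄ = 8·77·37 = 22792; W₄W₅ = 77·37·8 = 22792.
Length 3: W₁..W₃: k=1: 0+2464+6·4·77=4312; k=2: 192+0+6·8·77=3888 → min 3888 | W₂..W₄: k=2: 0+22792+4·8·37=23976; k=3: 2464+0+4·77·37=13860 → min 13860 | W₃..W₅: k=3: 0+22792+8·77·8=27720; k=4: 22792+0+8·37·8=25160 → min 25160.
Length 4: W₁..W₄: k=1: 0+13860+6·4·37=14748; k=2: 192+22792+6·8·37=24760; k=3: 3888+0+6·77·37=20982 → min 14748 | W₂..W₅: k=2: 0+25160+4·8·8=25416; k=3: 2464+22792+4·77·8=27720; k=4: 13860+0+4·37·8=15044 → min 15044.
Length 5: W₁..W₅: k=1: 0+15044+6·4·8=15236; k=2: 192+25160+6·8·8=25736; k=3: 3888+22792+6·77·8=30376; k=4: 14748+0+6·37·8=16524 → min 15236.
Optimal order: (W₁·(((W₂·W₃)·W₄)·W₅)) with cost 15236.

15236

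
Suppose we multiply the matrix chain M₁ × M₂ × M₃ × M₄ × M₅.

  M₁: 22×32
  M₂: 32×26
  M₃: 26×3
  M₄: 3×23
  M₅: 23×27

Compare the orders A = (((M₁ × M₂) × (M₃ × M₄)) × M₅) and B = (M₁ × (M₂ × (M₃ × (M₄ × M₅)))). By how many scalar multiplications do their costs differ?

1475

Order A = (((M₁ × M₂) × (M₃ × M₄)) × M₅): (M₁ × M₂): 22×32 by 32×26 → 22×26, cost 22·32·26 = 18304; (M₃ × M₄): 26×3 by 3×23 → 26×23, cost 26·3·23 = 1794; ((M₁ × M₂) × (M₃ × M₄)): 22×26 by 26×23 → 22×23, cost 22·26·23 = 13156; cumulative 33254; (((M₁ × M₂) × (M₃ × M₄)) × M₅): 22×23 by 23×27 → 22×27, cost 22·23·27 = 13662; cumulative 46916. Total 46916.
Order B = (M₁ × (M₂ × (M₃ × (M₄ × M₅)))): (M₄ × M₅): 3×23 by 23×27 → 3×27, cost 3·23·27 = 1863; (M₃ × (M₄ × M₅)): 26×3 by 3×27 → 26×27, cost 26·3·27 = 2106; cumulative 3969; (M₂ × (M₃ × (M₄ × M₅))): 32×26 by 26×27 → 32×27, cost 32·26·27 = 22464; cumulative 26433; (M₁ × (M₂ × (M₃ × (M₄ × M₅)))): 22×32 by 32×27 → 22×27, cost 22·32·27 = 19008; cumulative 45441. Total 45441.
Difference: |46916 − 45441| = 1475.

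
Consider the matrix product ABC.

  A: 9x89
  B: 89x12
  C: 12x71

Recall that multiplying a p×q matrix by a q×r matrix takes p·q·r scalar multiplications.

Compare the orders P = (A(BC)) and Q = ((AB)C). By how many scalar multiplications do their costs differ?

115419

Order P = (A(BC)): (BC): 89×12 by 12×71 → 89×71, cost 89·12·71 = 75828; (A(BC)): 9×89 by 89×71 → 9×71, cost 9·89·71 = 56871; cumulative 132699. Total 132699.
Order Q = ((AB)C): (AB): 9×89 by 89×12 → 9×12, cost 9·89·12 = 9612; ((AB)C): 9×12 by 12×71 → 9×71, cost 9·12·71 = 7668; cumulative 17280. Total 17280.
Difference: |132699 − 17280| = 115419.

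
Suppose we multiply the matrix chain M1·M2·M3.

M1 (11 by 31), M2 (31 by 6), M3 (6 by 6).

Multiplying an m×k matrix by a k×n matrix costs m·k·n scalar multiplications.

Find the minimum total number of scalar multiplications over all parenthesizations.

2442

Order (M1·(M2·M3)): (M2·M3): 31×6 by 6×6 → 31×6, cost 31·6·6 = 1116; (M1·(M2·M3)): 11×31 by 31×6 → 11×6, cost 11·31·6 = 2046; cumulative 3162. Total 3162.
Order ((M1·M2)·M3): (M1·M2): 11×31 by 31×6 → 11×6, cost 11·31·6 = 2046; ((M1·M2)·M3): 11×6 by 6×6 → 11×6, cost 11·6·6 = 396; cumulative 2442. Total 2442.
Minimum: 2442.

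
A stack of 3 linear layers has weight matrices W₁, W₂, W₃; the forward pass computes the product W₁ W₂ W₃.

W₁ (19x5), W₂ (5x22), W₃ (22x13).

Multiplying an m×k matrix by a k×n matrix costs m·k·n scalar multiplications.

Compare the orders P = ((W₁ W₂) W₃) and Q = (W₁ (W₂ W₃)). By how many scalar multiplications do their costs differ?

4859

Order P = ((W₁ W₂) W₃): (W₁ W₂): 19×5 by 5×22 → 19×22, cost 19·5·22 = 2090; ((W₁ W₂) W₃): 19×22 by 22×13 → 19×13, cost 19·22·13 = 5434; cumulative 7524. Total 7524.
Order Q = (W₁ (W₂ W₃)): (W₂ W₃): 5×22 by 22×13 → 5×13, cost 5·22·13 = 1430; (W₁ (W₂ W₃)): 19×5 by 5×13 → 19×13, cost 19·5·13 = 1235; cumulative 2665. Total 2665.
Difference: |7524 − 2665| = 4859.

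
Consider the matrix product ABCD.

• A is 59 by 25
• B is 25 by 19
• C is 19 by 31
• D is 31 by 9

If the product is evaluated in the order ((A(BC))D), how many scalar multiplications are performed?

76911

(BC): 25×19 by 19×31 → 25×31, cost 25·19·31 = 14725
(A(BC)): 59×25 by 25×31 → 59×31, cost 59·25·31 = 45725; cumulative 60450
((A(BC))D): 59×31 by 31×9 → 59×9, cost 59·31·9 = 16461; cumulative 76911
Total: 76911 scalar multiplications.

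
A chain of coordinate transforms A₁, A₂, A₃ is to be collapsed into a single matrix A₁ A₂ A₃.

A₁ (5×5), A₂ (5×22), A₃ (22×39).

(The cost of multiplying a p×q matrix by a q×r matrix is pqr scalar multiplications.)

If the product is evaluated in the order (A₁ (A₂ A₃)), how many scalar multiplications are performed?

5265

(A₂ A₃): 5×22 by 22×39 → 5×39, cost 5·22·39 = 4290
(A₁ (A₂ A₃)): 5×5 by 5×39 → 5×39, cost 5·5·39 = 975; cumulative 5265
Total: 5265 scalar multiplications.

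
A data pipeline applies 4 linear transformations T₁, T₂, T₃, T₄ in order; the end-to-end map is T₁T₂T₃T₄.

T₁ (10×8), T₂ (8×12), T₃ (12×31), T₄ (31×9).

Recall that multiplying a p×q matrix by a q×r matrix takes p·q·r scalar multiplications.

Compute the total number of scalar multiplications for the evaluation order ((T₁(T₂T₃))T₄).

(T₂T₃): 8×12 by 12×31 → 8×31, cost 8·12·31 = 2976
(T₁(T₂T₃)): 10×8 by 8×31 → 10×31, cost 10·8·31 = 2480; cumulative 5456
((T₁(T₂T₃))T₄): 10×31 by 31×9 → 10×9, cost 10·31·9 = 2790; cumulative 8246
Total: 8246 scalar multiplications.

8246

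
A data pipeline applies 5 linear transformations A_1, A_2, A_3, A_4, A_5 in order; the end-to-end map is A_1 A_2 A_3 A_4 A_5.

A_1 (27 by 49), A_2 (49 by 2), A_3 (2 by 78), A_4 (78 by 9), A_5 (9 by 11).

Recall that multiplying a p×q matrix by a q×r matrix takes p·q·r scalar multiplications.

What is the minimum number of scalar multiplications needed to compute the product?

Adjacent pairs: A_1A_2 = 27·49·2 = 2646; A_2A_3 = 49·2·78 = 7644; A_3A_4 = 2·78·9 = 1404; A_4A_5 = 78·9·11 = 7722.
Length 3: A_1..A_3: k=1: 0+7644+27·49·78=110838; k=2: 2646+0+27·2·78=6858 → min 6858 | A_2..A_4: k=2: 0+1404+49·2·9=2286; k=3: 7644+0+49·78·9=42042 → min 2286 | A_3..A_5: k=3: 0+7722+2·78·11=9438; k=4: 1404+0+2·9·11=1602 → min 1602.
Length 4: A_1..A_4: k=1: 0+2286+27·49·9=14193; k=2: 2646+1404+27·2·9=4536; k=3: 6858+0+27·78·9=25812 → min 4536 | A_2..A_5: k=2: 0+1602+49·2·11=2680; k=3: 7644+7722+49·78·11=57408; k=4: 2286+0+49·9·11=7137 → min 2680.
Length 5: A_1..A_5: k=1: 0+2680+27·49·11=17233; k=2: 2646+1602+27·2·11=4842; k=3: 6858+7722+27·78·11=37746; k=4: 4536+0+27·9·11=7209 → min 4842.
Optimal order: ((A_1 A_2) ((A_3 A_4) A_5)) with cost 4842.

4842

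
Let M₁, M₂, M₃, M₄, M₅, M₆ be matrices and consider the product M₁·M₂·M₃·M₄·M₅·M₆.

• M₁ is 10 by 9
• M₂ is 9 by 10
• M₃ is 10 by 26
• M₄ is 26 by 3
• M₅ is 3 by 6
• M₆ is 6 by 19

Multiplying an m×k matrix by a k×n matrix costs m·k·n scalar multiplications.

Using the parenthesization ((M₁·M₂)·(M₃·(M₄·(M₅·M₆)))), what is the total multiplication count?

9564

(M₁·M₂): 10×9 by 9×10 → 10×10, cost 10·9·10 = 900
(M₅·M₆): 3×6 by 6×19 → 3×19, cost 3·6·19 = 342
(M₄·(M₅·M₆)): 26×3 by 3×19 → 26×19, cost 26·3·19 = 1482; cumulative 1824
(M₃·(M₄·(M₅·M₆))): 10×26 by 26×19 → 10×19, cost 10·26·19 = 4940; cumulative 6764
((M₁·M₂)·(M₃·(M₄·(M₅·M₆)))): 10×10 by 10×19 → 10×19, cost 10·10·19 = 1900; cumulative 9564
Total: 9564 scalar multiplications.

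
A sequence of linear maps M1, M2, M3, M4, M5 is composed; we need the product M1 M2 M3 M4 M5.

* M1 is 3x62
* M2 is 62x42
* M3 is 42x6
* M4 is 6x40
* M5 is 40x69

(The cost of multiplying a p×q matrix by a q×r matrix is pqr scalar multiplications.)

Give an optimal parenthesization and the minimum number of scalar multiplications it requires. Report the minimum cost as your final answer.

Adjacent pairs: M1M2 = 3·62·42 = 7812; M2M3 = 62·42·6 = 15624; M3M4 = 42·6·40 = 10080; M4M5 = 6·40·69 = 16560.
Length 3: M1..M3: k=1: 0+15624+3·62·6=16740; k=2: 7812+0+3·42·6=8568 → min 8568 | M2..M4: k=2: 0+10080+62·42·40=114240; k=3: 15624+0+62·6·40=30504 → min 30504 | M3..M5: k=3: 0+16560+42·6·69=33948; k=4: 10080+0+42·40·69=126000 → min 33948.
Length 4: M1..M4: k=1: 0+30504+3·62·40=37944; k=2: 7812+10080+3·42·40=22932; k=3: 8568+0+3·6·40=9288 → min 9288 | M2..M5: k=2: 0+33948+62·42·69=213624; k=3: 15624+16560+62·6·69=57852; k=4: 30504+0+62·40·69=201624 → min 57852.
Length 5: M1..M5: k=1: 0+57852+3·62·69=70686; k=2: 7812+33948+3·42·69=50454; k=3: 8568+16560+3·6·69=26370; k=4: 9288+0+3·40·69=17568 → min 17568.
Optimal parenthesization: ((((M1 M2) M3) M4) M5) with cost 17568.

17568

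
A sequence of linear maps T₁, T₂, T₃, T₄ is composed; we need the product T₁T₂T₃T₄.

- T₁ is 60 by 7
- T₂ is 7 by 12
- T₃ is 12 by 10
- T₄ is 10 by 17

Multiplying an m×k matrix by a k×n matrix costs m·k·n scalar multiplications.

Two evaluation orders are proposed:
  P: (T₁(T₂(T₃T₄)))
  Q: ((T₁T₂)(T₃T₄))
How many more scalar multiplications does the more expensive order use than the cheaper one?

8712

Order P = (T₁(T₂(T₃T₄))): (T₃T₄): 12×10 by 10×17 → 12×17, cost 12·10·17 = 2040; (T₂(T₃T₄)): 7×12 by 12×17 → 7×17, cost 7·12·17 = 1428; cumulative 3468; (T₁(T₂(T₃T₄))): 60×7 by 7×17 → 60×17, cost 60·7·17 = 7140; cumulative 10608. Total 10608.
Order Q = ((T₁T₂)(T₃T₄)): (T₁T₂): 60×7 by 7×12 → 60×12, cost 60·7·12 = 5040; (T₃T₄): 12×10 by 10×17 → 12×17, cost 12·10·17 = 2040; ((T₁T₂)(T₃T₄)): 60×12 by 12×17 → 60×17, cost 60·12·17 = 12240; cumulative 19320. Total 19320.
Difference: |10608 − 19320| = 8712.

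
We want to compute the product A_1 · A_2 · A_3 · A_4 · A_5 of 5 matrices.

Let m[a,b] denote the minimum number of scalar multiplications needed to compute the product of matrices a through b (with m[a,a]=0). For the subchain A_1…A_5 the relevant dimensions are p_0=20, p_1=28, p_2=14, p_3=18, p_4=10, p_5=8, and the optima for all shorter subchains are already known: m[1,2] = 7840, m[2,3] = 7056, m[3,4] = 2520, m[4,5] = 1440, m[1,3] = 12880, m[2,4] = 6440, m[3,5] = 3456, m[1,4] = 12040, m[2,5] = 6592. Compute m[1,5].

m[1,5] = min over k∈[1,4] of m[1,k]+m[k+1,5]+p_{0}·p_k·p_{5}.
k=1: 0 + 6592 + 20·28·8 = 11072; k=2: 7840 + 3456 + 20·14·8 = 13536; k=3: 12880 + 1440 + 20·18·8 = 17200; k=4: 12040 + 0 + 20·10·8 = 13640.
Minimum: 11072 at k=1.

11072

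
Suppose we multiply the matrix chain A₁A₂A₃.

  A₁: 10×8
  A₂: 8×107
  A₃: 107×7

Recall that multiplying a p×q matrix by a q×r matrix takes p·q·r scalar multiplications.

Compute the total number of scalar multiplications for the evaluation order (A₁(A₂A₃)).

(A₂A₃): 8×107 by 107×7 → 8×7, cost 8·107·7 = 5992
(A₁(A₂A₃)): 10×8 by 8×7 → 10×7, cost 10·8·7 = 560; cumulative 6552
Total: 6552 scalar multiplications.

6552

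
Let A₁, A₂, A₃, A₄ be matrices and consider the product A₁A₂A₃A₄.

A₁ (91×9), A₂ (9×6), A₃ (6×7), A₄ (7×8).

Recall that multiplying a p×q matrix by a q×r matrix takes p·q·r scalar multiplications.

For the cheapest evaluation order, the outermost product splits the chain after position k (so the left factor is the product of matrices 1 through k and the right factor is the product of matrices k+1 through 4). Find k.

1

Adjacent pairs: A₁A₂ = 91·9·6 = 4914; A₂A₃ = 9·6·7 = 378; A₃A₄ = 6·7·8 = 336.
Length 3: A₁..A₃: k=1: 0+378+91·9·7=6111; k=2: 4914+0+91·6·7=8736 → min 6111 | A₂..A₄: k=2: 0+336+9·6·8=768; k=3: 378+0+9·7·8=882 → min 768.
Top-level splits: k=1: (A₁..A₁)·(A₂..A₄) → 0+768+91·9·8 = 7320; k=2: (A₁..A₂)·(A₃..A₄) → 4914+336+91·6·8 = 9618; k=3: (A₁..A₃)·(A₄..A₄) → 6111+0+91·7·8 = 11207.
Best split is after A₁, i.e. k = 1.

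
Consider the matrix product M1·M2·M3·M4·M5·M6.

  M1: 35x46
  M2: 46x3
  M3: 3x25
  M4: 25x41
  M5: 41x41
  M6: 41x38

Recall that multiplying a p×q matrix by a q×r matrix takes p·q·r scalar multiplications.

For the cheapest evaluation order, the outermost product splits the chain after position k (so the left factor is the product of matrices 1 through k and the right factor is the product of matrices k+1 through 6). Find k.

2

Adjacent pairs: M1M2 = 35·46·3 = 4830; M2M3 = 46·3·25 = 3450; M3M4 = 3·25·41 = 3075; M4M5 = 25·41·41 = 42025; M5M6 = 41·41·38 = 63878.
Length 3: M1..M3: k=1: 0+3450+35·46·25=43700; k=2: 4830+0+35·3·25=7455 → min 7455 | M2..M4: k=2: 0+3075+46·3·41=8733; k=3: 3450+0+46·25·41=50600 → min 8733 | M3..M5: k=3: 0+42025+3·25·41=45100; k=4: 3075+0+3·41·41=8118 → min 8118 | M4..M6: k=4: 0+63878+25·41·38=102828; k=5: 42025+0+25·41·38=80975 → min 80975.
Length 4: M1..M4: k=1: 0+8733+35·46·41=74743; k=2: 4830+3075+35·3·41=12210; k=3: 7455+0+35·25·41=43330 → min 12210 | M2..M5: k=2: 0+8118+46·3·41=13776; k=3: 3450+42025+46·25·41=92625; k=4: 8733+0+46·41·41=86059 → min 13776 | M3..M6: k=3: 0+80975+3·25·38=83825; k=4: 3075+63878+3·41·38=71627; k=5: 8118+0+3·41·38=12792 → min 12792.
Length 5: M1..M5: k=1: 0+13776+35·46·41=79786; k=2: 4830+8118+35·3·41=17253; k=3: 7455+42025+35·25·41=85355; k=4: 12210+0+35·41·41=71045 → min 17253 | M2..M6: k=2: 0+12792+46·3·38=18036; k=3: 3450+80975+46·25·38=128125; k=4: 8733+63878+46·41·38=144279; k=5: 13776+0+46·41·38=85444 → min 18036.
Top-level splits: k=1: (M1..M1)·(M2..M6) → 0+18036+35·46·38 = 79216; k=2: (M1..M2)·(M3..M6) → 4830+12792+35·3·38 = 21612; k=3: (M1..M3)·(M4..M6) → 7455+80975+35·25·38 = 121680; k=4: (M1..M4)·(M5..M6) → 12210+63878+35·41·38 = 130618; k=5: (M1..M5)·(M6..M6) → 17253+0+35·41·38 = 71783.
Best split is after M2, i.e. k = 2.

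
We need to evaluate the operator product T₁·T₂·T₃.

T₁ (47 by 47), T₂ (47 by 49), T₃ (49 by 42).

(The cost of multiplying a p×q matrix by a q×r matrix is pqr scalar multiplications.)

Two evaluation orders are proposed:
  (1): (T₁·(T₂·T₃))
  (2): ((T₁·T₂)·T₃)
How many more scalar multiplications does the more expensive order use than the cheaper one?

Order (1) = (T₁·(T₂·T₃)): (T₂·T₃): 47×49 by 49×42 → 47×42, cost 47·49·42 = 96726; (T₁·(T₂·T₃)): 47×47 by 47×42 → 47×42, cost 47·47·42 = 92778; cumulative 189504. Total 189504.
Order (2) = ((T₁·T₂)·T₃): (T₁·T₂): 47×47 by 47×49 → 47×49, cost 47·47·49 = 108241; ((T₁·T₂)·T₃): 47×49 by 49×42 → 47×42, cost 47·49·42 = 96726; cumulative 204967. Total 204967.
Difference: |189504 − 204967| = 15463.

15463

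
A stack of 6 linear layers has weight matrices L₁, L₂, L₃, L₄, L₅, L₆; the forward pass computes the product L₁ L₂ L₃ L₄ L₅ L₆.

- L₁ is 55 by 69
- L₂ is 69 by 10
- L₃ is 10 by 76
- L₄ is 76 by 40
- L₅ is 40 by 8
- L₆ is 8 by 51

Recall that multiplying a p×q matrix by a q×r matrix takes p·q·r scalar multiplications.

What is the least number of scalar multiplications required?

Adjacent pairs: L₁L₂ = 55·69·10 = 37950; L₂L₃ = 69·10·76 = 52440; L₃L₄ = 10·76·40 = 30400; L₄L₅ = 76·40·8 = 24320; L₅L₆ = 40·8·51 = 16320.
Length 3: L₁..L₃: k=1: 0+52440+55·69·76=340860; k=2: 37950+0+55·10·76=79750 → min 79750 | L₂..L₄: k=2: 0+30400+69·10·40=58000; k=3: 52440+0+69·76·40=262200 → min 58000 | L₃..L₅: k=3: 0+24320+10·76·8=30400; k=4: 30400+0+10·40·8=33600 → min 30400 | L₄..L₆: k=4: 0+16320+76·40·51=171360; k=5: 24320+0+76·8·51=55328 → min 55328.
Length 4: L₁..L₄: k=1: 0+58000+55·69·40=209800; k=2: 37950+30400+55·10·40=90350; k=3: 79750+0+55·76·40=246950 → min 90350 | L₂..L₅: k=2: 0+30400+69·10·8=35920; k=3: 52440+24320+69·76·8=118712; k=4: 58000+0+69·40·8=80080 → min 35920 | L₃..L₆: k=3: 0+55328+10·76·51=94088; k=4: 30400+16320+10·40·51=67120; k=5: 30400+0+10·8·51=34480 → min 34480.
Length 5: L₁..L₅: k=1: 0+35920+55·69·8=66280; k=2: 37950+30400+55·10·8=72750; k=3: 79750+24320+55·76·8=137510; k=4: 90350+0+55·40·8=107950 → min 66280 | L₂..L₆: k=2: 0+34480+69·10·51=69670; k=3: 52440+55328+69·76·51=375212; k=4: 58000+16320+69·40·51=215080; k=5: 35920+0+69·8·51=64072 → min 64072.
Length 6: L₁..L₆: k=1: 0+64072+55·69·51=257617; k=2: 37950+34480+55·10·51=100480; k=3: 79750+55328+55·76·51=348258; k=4: 90350+16320+55·40·51=218870; k=5: 66280+0+55·8·51=88720 → min 88720.
Optimal order: ((L₁ (L₂ (L₃ (L₄ L₅)))) L₆) with cost 88720.

88720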